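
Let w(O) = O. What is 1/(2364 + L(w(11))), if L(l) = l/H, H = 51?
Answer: 51/120575 ≈ 0.00042297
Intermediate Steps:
L(l) = l/51
1/(2364 + L(w(11))) = 1/(2364 + (1/51)*11) = 1/(2364 + 11/51) = 1/(120575/51) = 51/120575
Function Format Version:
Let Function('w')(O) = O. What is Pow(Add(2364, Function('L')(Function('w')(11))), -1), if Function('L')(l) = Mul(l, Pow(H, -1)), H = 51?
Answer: Rational(51, 120575) ≈ 0.00042297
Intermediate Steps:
Function('L')(l) = Mul(Rational(1, 51), l) (Function('L')(l) = Mul(l, Pow(51, -1)) = Mul(l, Rational(1, 51)) = Mul(Rational(1, 51), l))
Pow(Add(2364, Function('L')(Function('w')(11))), -1) = Pow(Add(2364, Mul(Rational(1, 51), 11)), -1) = Pow(Add(2364, Rational(11, 51)), -1) = Pow(Rational(120575, 51), -1) = Rational(51, 120575)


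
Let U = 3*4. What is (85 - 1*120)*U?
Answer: -420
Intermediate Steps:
U = 12
(85 - 1*120)*U = (85 - 1*120)*12 = (85 - 120)*12 = -35*12 = -420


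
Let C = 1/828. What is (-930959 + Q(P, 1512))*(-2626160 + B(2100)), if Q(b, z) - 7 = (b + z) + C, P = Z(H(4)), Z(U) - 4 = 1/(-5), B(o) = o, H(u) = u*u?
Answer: 504851544823189/207 ≈ 2.4389e+12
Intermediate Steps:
H(u) = u²
Z(U) = 19/5 (Z(U) = 4 + 1/(-5) = 4 - ⅕ = 19/5)
P = 19/5 ≈ 3.8000
C = 1/828 ≈ 0.0012077
Q(b, z) = 5797/828 + b + z (Q(b, z) = 7 + ((b + z) + 1/828) = 7 + (1/828 + b + z) = 5797/828 + b + z)
(-930959 + Q(P, 1512))*(-2626160 + B(2100)) = (-930959 + (5797/828 + 19/5 + 1512))*(-2626160 + 2100) = (-930959 + 6304397/4140)*(-2624060) = -3847865863/4140*(-2624060) = 504851544823189/207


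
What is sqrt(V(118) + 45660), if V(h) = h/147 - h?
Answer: 2*sqrt(5021094)/21 ≈ 213.41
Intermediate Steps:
V(h) = -146*h/147 (V(h) = h*(1/147) - h = h/147 - h = -146*h/147)
sqrt(V(118) + 45660) = sqrt(-146/147*118 + 45660) = sqrt(-17228/147 + 45660) = sqrt(6694792/147) = 2*sqrt(5021094)/21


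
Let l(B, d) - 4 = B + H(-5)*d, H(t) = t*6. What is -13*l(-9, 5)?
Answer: 2015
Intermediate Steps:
H(t) = 6*t
l(B, d) = 4 + B - 30*d (l(B, d) = 4 + (B + (6*(-5))*d) = 4 + (B - 30*d) = 4 + B - 30*d)
-13*l(-9, 5) = -13*(4 - 9 - 30*5) = -13*(4 - 9 - 150) = -13*(-155) = 2015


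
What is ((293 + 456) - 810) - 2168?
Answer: -2229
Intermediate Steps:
((293 + 456) - 810) - 2168 = (749 - 810) - 2168 = -61 - 2168 = -2229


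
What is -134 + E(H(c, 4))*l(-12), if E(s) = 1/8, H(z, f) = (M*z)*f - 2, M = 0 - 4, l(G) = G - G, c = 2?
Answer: -134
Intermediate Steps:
l(G) = 0
M = -4
H(z, f) = -2 - 4*f*z (H(z, f) = (-4*z)*f - 2 = -4*f*z - 2 = -2 - 4*f*z)
E(s) = 1/8
-134 + E(H(c, 4))*l(-12) = -134 + (1/8)*0 = -134 + 0 = -134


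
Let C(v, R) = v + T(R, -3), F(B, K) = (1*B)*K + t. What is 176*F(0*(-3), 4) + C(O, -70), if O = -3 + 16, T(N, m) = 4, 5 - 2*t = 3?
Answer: 193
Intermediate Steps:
t = 1 (t = 5/2 - 1/2*3 = 5/2 - 3/2 = 1)
O = 13
F(B, K) = 1 + B*K (F(B, K) = (1*B)*K + 1 = B*K + 1 = 1 + B*K)
C(v, R) = 4 + v (C(v, R) = v + 4 = 4 + v)
176*F(0*(-3), 4) + C(O, -70) = 176*(1 + (0*(-3))*4) + (4 + 13) = 176*(1 + 0*4) + 17 = 176*(1 + 0) + 17 = 176*1 + 17 = 176 + 17 = 193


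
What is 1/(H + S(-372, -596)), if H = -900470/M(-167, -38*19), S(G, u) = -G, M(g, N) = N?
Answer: 361/584527 ≈ 0.00061759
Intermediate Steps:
H = 450235/361 (H = -900470/((-38*19)) = -900470/(-722) = -900470*(-1/722) = 450235/361 ≈ 1247.2)
1/(H + S(-372, -596)) = 1/(450235/361 - 1*(-372)) = 1/(450235/361 + 372) = 1/(584527/361) = 361/584527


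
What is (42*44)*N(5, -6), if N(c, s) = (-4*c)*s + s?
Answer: 210672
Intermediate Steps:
N(c, s) = s - 4*c*s (N(c, s) = -4*c*s + s = s - 4*c*s)
(42*44)*N(5, -6) = (42*44)*(-6*(1 - 4*5)) = 1848*(-6*(1 - 20)) = 1848*(-6*(-19)) = 1848*114 = 210672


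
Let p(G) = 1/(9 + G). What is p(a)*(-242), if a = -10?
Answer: 242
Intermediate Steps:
p(a)*(-242) = -242/(9 - 10) = -242/(-1) = -1*(-242) = 242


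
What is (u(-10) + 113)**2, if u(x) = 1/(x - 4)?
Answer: 2499561/196 ≈ 12753.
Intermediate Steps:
u(x) = 1/(-4 + x)
(u(-10) + 113)**2 = (1/(-4 - 10) + 113)**2 = (1/(-14) + 113)**2 = (-1/14 + 113)**2 = (1581/14)**2 = 2499561/196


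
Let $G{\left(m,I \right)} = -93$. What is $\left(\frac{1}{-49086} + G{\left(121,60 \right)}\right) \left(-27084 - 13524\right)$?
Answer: $\frac{3432879248}{909} \approx 3.7765 \cdot 10^{6}$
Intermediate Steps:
$\left(\frac{1}{-49086} + G{\left(121,60 \right)}\right) \left(-27084 - 13524\right) = \left(\frac{1}{-49086} - 93\right) \left(-27084 - 13524\right) = \left(- \frac{1}{49086} - 93\right) \left(-40608\right) = \left(- \frac{4564999}{49086}\right) \left(-40608\right) = \frac{3432879248}{909}$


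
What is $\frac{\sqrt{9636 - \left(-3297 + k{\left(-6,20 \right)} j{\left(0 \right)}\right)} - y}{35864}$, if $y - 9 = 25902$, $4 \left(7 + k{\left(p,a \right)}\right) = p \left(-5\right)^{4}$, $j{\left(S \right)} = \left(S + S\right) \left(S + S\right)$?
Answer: $- \frac{25911}{35864} + \frac{3 \sqrt{1437}}{35864} \approx -0.71931$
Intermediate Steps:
$j{\left(S \right)} = 4 S^{2}$ ($j{\left(S \right)} = 2 S 2 S = 4 S^{2}$)
$k{\left(p,a \right)} = -7 + \frac{625 p}{4}$ ($k{\left(p,a \right)} = -7 + \frac{p \left(-5\right)^{4}}{4} = -7 + \frac{p 625}{4} = -7 + \frac{625 p}{4}$)
$y = 25911$ ($y = 9 + 25902 = 25911$)
$\frac{\sqrt{9636 - \left(-3297 + k{\left(-6,20 \right)} j{\left(0 \right)}\right)} - y}{35864} = \frac{\sqrt{9636 + \left(3297 - \left(-7 + \frac{625}{4} \left(-6\right)\right) 4 \cdot 0^{2}\right)} - 25911}{35864} = \left(\sqrt{9636 + \left(3297 - \left(-7 - \frac{1875}{2}\right) 4 \cdot 0\right)} - 25911\right) \frac{1}{35864} = \left(\sqrt{9636 + \left(3297 - \left(- \frac{1889}{2}\right) 0\right)} - 25911\right) \frac{1}{35864} = \left(\sqrt{9636 + \left(3297 - 0\right)} - 25911\right) \frac{1}{35864} = \left(\sqrt{9636 + \left(3297 + 0\right)} - 25911\right) \frac{1}{35864} = \left(\sqrt{9636 + 3297} - 25911\right) \frac{1}{35864} = \left(\sqrt{12933} - 25911\right) \frac{1}{35864} = \left(3 \sqrt{1437} - 25911\right) \frac{1}{35864} = \left(-25911 + 3 \sqrt{1437}\right) \frac{1}{35864} = - \frac{25911}{35864} + \frac{3 \sqrt{1437}}{35864}$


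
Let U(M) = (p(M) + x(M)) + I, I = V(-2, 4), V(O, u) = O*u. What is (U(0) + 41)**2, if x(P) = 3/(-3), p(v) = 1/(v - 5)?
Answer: 25281/25 ≈ 1011.2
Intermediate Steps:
p(v) = 1/(-5 + v)
x(P) = -1 (x(P) = 3*(-1/3) = -1)
I = -8 (I = -2*4 = -8)
U(M) = -9 + 1/(-5 + M) (U(M) = (1/(-5 + M) - 1) - 8 = (-1 + 1/(-5 + M)) - 8 = -9 + 1/(-5 + M))
(U(0) + 41)**2 = ((46 - 9*0)/(-5 + 0) + 41)**2 = ((46 + 0)/(-5) + 41)**2 = (-1/5*46 + 41)**2 = (-46/5 + 41)**2 = (159/5)**2 = 25281/25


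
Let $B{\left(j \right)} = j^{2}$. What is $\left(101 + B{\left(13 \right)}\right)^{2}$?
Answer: $72900$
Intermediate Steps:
$\left(101 + B{\left(13 \right)}\right)^{2} = \left(101 + 13^{2}\right)^{2} = \left(101 + 169\right)^{2} = 270^{2} = 72900$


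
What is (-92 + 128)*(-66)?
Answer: -2376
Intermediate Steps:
(-92 + 128)*(-66) = 36*(-66) = -2376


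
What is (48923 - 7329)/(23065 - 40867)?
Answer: -20797/8901 ≈ -2.3365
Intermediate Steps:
(48923 - 7329)/(23065 - 40867) = 41594/(-17802) = 41594*(-1/17802) = -20797/8901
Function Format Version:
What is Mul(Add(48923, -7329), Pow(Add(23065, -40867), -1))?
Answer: Rational(-20797, 8901) ≈ -2.3365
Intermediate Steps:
Mul(Add(48923, -7329), Pow(Add(23065, -40867), -1)) = Mul(41594, Pow(-17802, -1)) = Mul(41594, Rational(-1, 17802)) = Rational(-20797, 8901)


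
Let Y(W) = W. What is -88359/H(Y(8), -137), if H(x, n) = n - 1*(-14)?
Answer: 29453/41 ≈ 718.37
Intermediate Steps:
H(x, n) = 14 + n (H(x, n) = n + 14 = 14 + n)
-88359/H(Y(8), -137) = -88359/(14 - 137) = -88359/(-123) = -88359*(-1/123) = 29453/41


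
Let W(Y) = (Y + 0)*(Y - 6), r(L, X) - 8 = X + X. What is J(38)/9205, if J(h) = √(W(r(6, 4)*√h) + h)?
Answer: √(9766 - 96*√38)/9205 ≈ 0.010405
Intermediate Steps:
r(L, X) = 8 + 2*X (r(L, X) = 8 + (X + X) = 8 + 2*X)
W(Y) = Y*(-6 + Y)
J(h) = √(h + 16*√h*(-6 + 16*√h)) (J(h) = √(((8 + 2*4)*√h)*(-6 + (8 + 2*4)*√h) + h) = √(((8 + 8)*√h)*(-6 + (8 + 8)*√h) + h) = √((16*√h)*(-6 + 16*√h) + h) = √(16*√h*(-6 + 16*√h) + h) = √(h + 16*√h*(-6 + 16*√h)))
J(38)/9205 = √(-96*√38 + 257*38)/9205 = √(-96*√38 + 9766)*(1/9205) = √(9766 - 96*√38)*(1/9205) = √(9766 - 96*√38)/9205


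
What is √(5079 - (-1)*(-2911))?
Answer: 2*√542 ≈ 46.562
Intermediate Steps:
√(5079 - (-1)*(-2911)) = √(5079 - 1*2911) = √(5079 - 2911) = √2168 = 2*√542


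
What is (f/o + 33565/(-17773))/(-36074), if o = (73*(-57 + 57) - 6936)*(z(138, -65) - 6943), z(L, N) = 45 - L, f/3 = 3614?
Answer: 38996100747/744973229439776 ≈ 5.2346e-5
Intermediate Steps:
f = 10842 (f = 3*3614 = 10842)
o = 48801696 (o = (73*(-57 + 57) - 6936)*((45 - 1*138) - 6943) = (73*0 - 6936)*((45 - 138) - 6943) = (0 - 6936)*(-93 - 6943) = -6936*(-7036) = 48801696)
(f/o + 33565/(-17773))/(-36074) = (10842/48801696 + 33565/(-17773))/(-36074) = (10842*(1/48801696) + 33565*(-1/17773))*(-1/36074) = (1807/8133616 - 4795/2539)*(-1/36074) = -38996100747/20651251024*(-1/36074) = 38996100747/744973229439776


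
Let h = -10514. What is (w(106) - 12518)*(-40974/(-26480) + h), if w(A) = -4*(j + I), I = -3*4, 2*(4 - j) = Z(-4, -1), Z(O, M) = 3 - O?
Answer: 216989217007/1655 ≈ 1.3111e+8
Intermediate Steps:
j = ½ (j = 4 - (3 - 1*(-4))/2 = 4 - (3 + 4)/2 = 4 - ½*7 = 4 - 7/2 = ½ ≈ 0.50000)
I = -12
w(A) = 46 (w(A) = -4*(½ - 12) = -4*(-23/2) = 46)
(w(106) - 12518)*(-40974/(-26480) + h) = (46 - 12518)*(-40974/(-26480) - 10514) = -12472*(-40974*(-1/26480) - 10514) = -12472*(20487/13240 - 10514) = -12472*(-139184873/13240) = 216989217007/1655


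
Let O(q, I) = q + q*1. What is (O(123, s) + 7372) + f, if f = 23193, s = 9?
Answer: 30811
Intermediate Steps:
O(q, I) = 2*q (O(q, I) = q + q = 2*q)
(O(123, s) + 7372) + f = (2*123 + 7372) + 23193 = (246 + 7372) + 23193 = 7618 + 23193 = 30811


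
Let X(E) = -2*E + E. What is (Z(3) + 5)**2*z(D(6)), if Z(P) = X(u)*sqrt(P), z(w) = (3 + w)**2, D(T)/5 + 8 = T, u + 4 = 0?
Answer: 3577 + 1960*sqrt(3) ≈ 6971.8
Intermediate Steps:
u = -4 (u = -4 + 0 = -4)
D(T) = -40 + 5*T
X(E) = -E
Z(P) = 4*sqrt(P) (Z(P) = (-1*(-4))*sqrt(P) = 4*sqrt(P))
(Z(3) + 5)**2*z(D(6)) = (4*sqrt(3) + 5)**2*(3 + (-40 + 5*6))**2 = (5 + 4*sqrt(3))**2*(3 + (-40 + 30))**2 = (5 + 4*sqrt(3))**2*(3 - 10)**2 = (5 + 4*sqrt(3))**2*(-7)**2 = (5 + 4*sqrt(3))**2*49 = 49*(5 + 4*sqrt(3))**2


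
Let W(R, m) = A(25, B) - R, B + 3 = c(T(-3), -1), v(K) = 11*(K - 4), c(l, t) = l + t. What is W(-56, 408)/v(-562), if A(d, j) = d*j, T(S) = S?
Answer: 119/6226 ≈ 0.019113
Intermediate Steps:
v(K) = -44 + 11*K (v(K) = 11*(-4 + K) = -44 + 11*K)
B = -7 (B = -3 + (-3 - 1) = -3 - 4 = -7)
W(R, m) = -175 - R (W(R, m) = 25*(-7) - R = -175 - R)
W(-56, 408)/v(-562) = (-175 - 1*(-56))/(-44 + 11*(-562)) = (-175 + 56)/(-44 - 6182) = -119/(-6226) = -119*(-1/6226) = 119/6226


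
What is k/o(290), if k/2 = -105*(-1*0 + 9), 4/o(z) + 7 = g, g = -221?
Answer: 107730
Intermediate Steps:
o(z) = -1/57 (o(z) = 4/(-7 - 221) = 4/(-228) = 4*(-1/228) = -1/57)
k = -1890 (k = 2*(-105*(-1*0 + 9)) = 2*(-105*(0 + 9)) = 2*(-105*9) = 2*(-945) = -1890)
k/o(290) = -1890/(-1/57) = -1890*(-57) = 107730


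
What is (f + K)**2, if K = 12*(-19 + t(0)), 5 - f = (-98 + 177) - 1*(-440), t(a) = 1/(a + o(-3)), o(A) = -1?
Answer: 568516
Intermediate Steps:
t(a) = 1/(-1 + a) (t(a) = 1/(a - 1) = 1/(-1 + a))
f = -514 (f = 5 - ((-98 + 177) - 1*(-440)) = 5 - (79 + 440) = 5 - 1*519 = 5 - 519 = -514)
K = -240 (K = 12*(-19 + 1/(-1 + 0)) = 12*(-19 + 1/(-1)) = 12*(-19 - 1) = 12*(-20) = -240)
(f + K)**2 = (-514 - 240)**2 = (-754)**2 = 568516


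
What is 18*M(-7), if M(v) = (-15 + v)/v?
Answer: 396/7 ≈ 56.571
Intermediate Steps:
M(v) = (-15 + v)/v
18*M(-7) = 18*((-15 - 7)/(-7)) = 18*(-⅐*(-22)) = 18*(22/7) = 396/7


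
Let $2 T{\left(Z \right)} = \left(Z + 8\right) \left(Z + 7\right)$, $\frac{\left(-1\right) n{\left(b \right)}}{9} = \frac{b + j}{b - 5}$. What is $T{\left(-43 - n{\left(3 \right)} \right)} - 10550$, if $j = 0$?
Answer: $- \frac{74797}{8} \approx -9349.6$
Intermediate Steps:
$n{\left(b \right)} = - \frac{9 b}{-5 + b}$ ($n{\left(b \right)} = - 9 \frac{b + 0}{b - 5} = - 9 \frac{b}{-5 + b} = - \frac{9 b}{-5 + b}$)
$T{\left(Z \right)} = \frac{\left(7 + Z\right) \left(8 + Z\right)}{2}$ ($T{\left(Z \right)} = \frac{\left(Z + 8\right) \left(Z + 7\right)}{2} = \frac{\left(8 + Z\right) \left(7 + Z\right)}{2} = \frac{\left(7 + Z\right) \left(8 + Z\right)}{2}$)
$T{\left(-43 - n{\left(3 \right)} \right)} - 10550 = \left(28 + \frac{\left(-43 - \left(-9\right) 3 \frac{1}{-5 + 3}\right)^{2}}{2} + \frac{15 \left(-43 - \left(-9\right) 3 \frac{1}{-5 + 3}\right)}{2}\right) - 10550 = \left(28 + \frac{\left(-43 - \left(-9\right) 3 \frac{1}{-2}\right)^{2}}{2} + \frac{15 \left(-43 - \left(-9\right) 3 \frac{1}{-2}\right)}{2}\right) - 10550 = \left(28 + \frac{\left(-43 - \left(-9\right) 3 \left(- \frac{1}{2}\right)\right)^{2}}{2} + \frac{15 \left(-43 - \left(-9\right) 3 \left(- \frac{1}{2}\right)\right)}{2}\right) - 10550 = \left(28 + \frac{\left(-43 - \frac{27}{2}\right)^{2}}{2} + \frac{15 \left(-43 - \frac{27}{2}\right)}{2}\right) - 10550 = \left(28 + \frac{\left(- \frac{113}{2}\right)^{2}}{2} + \frac{15}{2} \left(- \frac{113}{2}\right)\right) - 10550 = \left(28 + \frac{1}{2} \cdot \frac{12769}{4} - \frac{1695}{4}\right) - 10550 = \left(28 + \frac{12769}{8} - \frac{1695}{4}\right) - 10550 = \frac{9603}{8} - 10550 = - \frac{74797}{8}$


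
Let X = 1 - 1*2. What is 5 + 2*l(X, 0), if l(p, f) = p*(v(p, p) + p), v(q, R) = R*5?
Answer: 17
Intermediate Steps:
v(q, R) = 5*R
X = -1 (X = 1 - 2 = -1)
l(p, f) = 6*p² (l(p, f) = p*(5*p + p) = p*(6*p) = 6*p²)
5 + 2*l(X, 0) = 5 + 2*(6*(-1)²) = 5 + 2*(6*1) = 5 + 2*6 = 5 + 12 = 17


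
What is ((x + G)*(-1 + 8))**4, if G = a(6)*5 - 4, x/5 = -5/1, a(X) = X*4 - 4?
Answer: 61013446081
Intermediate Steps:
a(X) = -4 + 4*X (a(X) = 4*X - 4 = -4 + 4*X)
x = -25 (x = 5*(-5/1) = 5*(-5*1) = 5*(-5) = -25)
G = 96 (G = (-4 + 4*6)*5 - 4 = (-4 + 24)*5 - 4 = 20*5 - 4 = 100 - 4 = 96)
((x + G)*(-1 + 8))**4 = ((-25 + 96)*(-1 + 8))**4 = (71*7)**4 = 497**4 = 61013446081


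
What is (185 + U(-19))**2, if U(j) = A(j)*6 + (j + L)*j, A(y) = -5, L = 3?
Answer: 210681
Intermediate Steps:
U(j) = -30 + j*(3 + j) (U(j) = -5*6 + (j + 3)*j = -30 + (3 + j)*j = -30 + j*(3 + j))
(185 + U(-19))**2 = (185 + (-30 + (-19)**2 + 3*(-19)))**2 = (185 + (-30 + 361 - 57))**2 = (185 + 274)**2 = 459**2 = 210681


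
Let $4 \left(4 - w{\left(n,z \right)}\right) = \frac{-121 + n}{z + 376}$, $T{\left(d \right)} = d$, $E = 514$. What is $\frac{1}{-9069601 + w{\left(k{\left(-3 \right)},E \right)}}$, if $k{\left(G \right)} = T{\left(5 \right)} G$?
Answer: $- \frac{445}{4035970648} \approx -1.1026 \cdot 10^{-7}$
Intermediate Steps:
$k{\left(G \right)} = 5 G$
$w{\left(n,z \right)} = 4 - \frac{-121 + n}{4 \left(376 + z\right)}$ ($w{\left(n,z \right)} = 4 - \frac{\left(-121 + n\right) \frac{1}{z + 376}}{4} = 4 - \frac{\left(-121 + n\right) \frac{1}{376 + z}}{4} = 4 - \frac{\frac{1}{376 + z} \left(-121 + n\right)}{4} = 4 - \frac{-121 + n}{4 \left(376 + z\right)}$)
$\frac{1}{-9069601 + w{\left(k{\left(-3 \right)},E \right)}} = \frac{1}{-9069601 + \frac{6137 - 5 \left(-3\right) + 16 \cdot 514}{4 \left(376 + 514\right)}} = \frac{1}{-9069601 + \frac{6137 - -15 + 8224}{4 \cdot 890}} = \frac{1}{-9069601 + \frac{1}{4} \cdot \frac{1}{890} \left(6137 + 15 + 8224\right)} = \frac{1}{-9069601 + \frac{1}{4} \cdot \frac{1}{890} \cdot 14376} = \frac{1}{-9069601 + \frac{1797}{445}} = \frac{1}{- \frac{4035970648}{445}} = - \frac{445}{4035970648}$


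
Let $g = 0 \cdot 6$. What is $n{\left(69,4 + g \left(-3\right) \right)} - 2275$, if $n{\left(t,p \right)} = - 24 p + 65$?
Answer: $-2306$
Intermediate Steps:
$g = 0$
$n{\left(t,p \right)} = 65 - 24 p$
$n{\left(69,4 + g \left(-3\right) \right)} - 2275 = \left(65 - 24 \left(4 + 0 \left(-3\right)\right)\right) - 2275 = \left(65 - 24 \left(4 + 0\right)\right) - 2275 = \left(65 - 96\right) - 2275 = -31 - 2275 = -2306$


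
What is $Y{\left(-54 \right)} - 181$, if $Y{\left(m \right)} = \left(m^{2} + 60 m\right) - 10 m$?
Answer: $35$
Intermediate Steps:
$Y{\left(m \right)} = m^{2} + 50 m$
$Y{\left(-54 \right)} - 181 = - 54 \left(50 - 54\right) - 181 = \left(-54\right) \left(-4\right) - 181 = 216 - 181 = 35$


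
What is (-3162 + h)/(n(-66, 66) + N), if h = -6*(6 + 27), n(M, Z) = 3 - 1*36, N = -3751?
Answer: 420/473 ≈ 0.88795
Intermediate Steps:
n(M, Z) = -33 (n(M, Z) = 3 - 36 = -33)
h = -198 (h = -6*33 = -198)
(-3162 + h)/(n(-66, 66) + N) = (-3162 - 198)/(-33 - 3751) = -3360/(-3784) = -3360*(-1/3784) = 420/473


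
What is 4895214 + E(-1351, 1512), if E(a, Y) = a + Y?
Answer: 4895375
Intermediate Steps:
E(a, Y) = Y + a
4895214 + E(-1351, 1512) = 4895214 + (1512 - 1351) = 4895214 + 161 = 4895375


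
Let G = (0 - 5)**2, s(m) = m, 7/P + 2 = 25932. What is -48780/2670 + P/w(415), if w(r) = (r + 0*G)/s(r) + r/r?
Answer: -84323737/4615540 ≈ -18.270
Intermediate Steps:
P = 7/25930 (P = 7/(-2 + 25932) = 7/25930 ≈ 0.00026996)
G = 25 (G = (-5)**2 = 25)
w(r) = 2 (w(r) = (r + 0*25)/r + r/r = (r + 0)/r + 1 = r/r + 1 = 1 + 1 = 2)
-48780/2670 + P/w(415) = -48780/2670 + (7/25930)/2 = -48780*1/2670 + (7/25930)*(1/2) = -1626/89 + 7/51860 = -84323737/4615540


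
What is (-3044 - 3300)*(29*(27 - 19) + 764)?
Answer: -6318624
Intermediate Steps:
(-3044 - 3300)*(29*(27 - 19) + 764) = -6344*(29*8 + 764) = -6344*(232 + 764) = -6344*996 = -6318624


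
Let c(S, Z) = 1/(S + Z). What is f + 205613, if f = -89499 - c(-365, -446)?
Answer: 94168455/811 ≈ 1.1611e+5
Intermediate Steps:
f = -72583688/811 (f = -89499 - 1/(-365 - 446) = -89499 - 1/(-811) = -89499 - 1*(-1/811) = -89499 + 1/811 = -72583688/811 ≈ -89499.)
f + 205613 = -72583688/811 + 205613 = 94168455/811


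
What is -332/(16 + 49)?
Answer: -332/65 ≈ -5.1077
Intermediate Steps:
-332/(16 + 49) = -332/65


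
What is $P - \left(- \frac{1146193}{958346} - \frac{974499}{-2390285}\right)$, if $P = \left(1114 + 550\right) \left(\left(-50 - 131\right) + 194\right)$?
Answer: $\frac{49554662344887871}{2290720068610} \approx 21633.0$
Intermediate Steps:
$P = 21632$ ($P = 1664 \left(-181 + 194\right) = 1664 \cdot 13 = 21632$)
$P - \left(- \frac{1146193}{958346} - \frac{974499}{-2390285}\right) = 21632 - \left(- \frac{1146193}{958346} - \frac{974499}{-2390285}\right) = 21632 - \left(\left(-1146193\right) \frac{1}{958346} - - \frac{974499}{2390285}\right) = 21632 - \left(- \frac{1146193}{958346} + \frac{974499}{2390285}\right) = 21632 - - \frac{1805820716351}{2290720068610} = 21632 + \frac{1805820716351}{2290720068610} = \frac{49554662344887871}{2290720068610}$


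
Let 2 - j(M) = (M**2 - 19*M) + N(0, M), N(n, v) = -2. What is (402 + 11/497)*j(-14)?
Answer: -91510690/497 ≈ -1.8413e+5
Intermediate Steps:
j(M) = 4 - M**2 + 19*M (j(M) = 2 - ((M**2 - 19*M) - 2) = 2 - (-2 + M**2 - 19*M) = 2 + (2 - M**2 + 19*M) = 4 - M**2 + 19*M)
(402 + 11/497)*j(-14) = (402 + 11/497)*(4 - 1*(-14)**2 + 19*(-14)) = (402 + 11*(1/497))*(4 - 1*196 - 266) = (402 + 11/497)*(4 - 196 - 266) = (199805/497)*(-458) = -91510690/497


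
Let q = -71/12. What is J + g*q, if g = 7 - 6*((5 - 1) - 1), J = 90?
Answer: 1861/12 ≈ 155.08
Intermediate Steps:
g = -11 (g = 7 - 6*(4 - 1) = 7 - 6*3 = 7 - 18 = -11)
q = -71/12 (q = -71*1/12 = -71/12 ≈ -5.9167)
J + g*q = 90 - 11*(-71/12) = 90 + 781/12 = 1861/12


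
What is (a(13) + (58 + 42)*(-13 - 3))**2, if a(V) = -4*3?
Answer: 2598544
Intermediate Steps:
a(V) = -12
(a(13) + (58 + 42)*(-13 - 3))**2 = (-12 + (58 + 42)*(-13 - 3))**2 = (-12 + 100*(-16))**2 = (-12 - 1600)**2 = (-1612)**2 = 2598544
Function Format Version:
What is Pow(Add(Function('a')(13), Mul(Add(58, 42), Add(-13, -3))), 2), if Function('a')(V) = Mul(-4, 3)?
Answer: 2598544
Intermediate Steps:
Function('a')(V) = -12
Pow(Add(Function('a')(13), Mul(Add(58, 42), Add(-13, -3))), 2) = Pow(Add(-12, Mul(Add(58, 42), Add(-13, -3))), 2) = Pow(Add(-12, Mul(100, -16)), 2) = Pow(Add(-12, -1600), 2) = Pow(-1612, 2) = 2598544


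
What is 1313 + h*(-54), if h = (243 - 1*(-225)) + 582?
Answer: -55387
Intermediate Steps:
h = 1050 (h = (243 + 225) + 582 = 468 + 582 = 1050)
1313 + h*(-54) = 1313 + 1050*(-54) = 1313 - 56700 = -55387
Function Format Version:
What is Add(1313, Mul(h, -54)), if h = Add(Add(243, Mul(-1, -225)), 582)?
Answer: -55387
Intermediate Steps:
h = 1050 (h = Add(Add(243, 225), 582) = Add(468, 582) = 1050)
Add(1313, Mul(h, -54)) = Add(1313, Mul(1050, -54)) = Add(1313, -56700) = -55387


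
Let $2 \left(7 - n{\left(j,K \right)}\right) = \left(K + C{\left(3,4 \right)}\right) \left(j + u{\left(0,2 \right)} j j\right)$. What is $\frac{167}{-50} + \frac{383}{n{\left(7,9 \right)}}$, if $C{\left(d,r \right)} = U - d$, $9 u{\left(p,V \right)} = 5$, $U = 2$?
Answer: $- \frac{367573}{58450} \approx -6.2887$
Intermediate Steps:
$u{\left(p,V \right)} = \frac{5}{9}$ ($u{\left(p,V \right)} = \frac{1}{9} \cdot 5 = \frac{5}{9}$)
$C{\left(d,r \right)} = 2 - d$
$n{\left(j,K \right)} = 7 - \frac{\left(-1 + K\right) \left(j + \frac{5 j^{2}}{9}\right)}{2}$ ($n{\left(j,K \right)} = 7 - \frac{\left(K + \left(2 - 3\right)\right) \left(j + \frac{5 j}{9} j\right)}{2} = 7 - \frac{\left(K + \left(2 - 3\right)\right) \left(j + \frac{5 j^{2}}{9}\right)}{2} = 7 - \frac{\left(K - 1\right) \left(j + \frac{5 j^{2}}{9}\right)}{2} = 7 - \frac{\left(-1 + K\right) \left(j + \frac{5 j^{2}}{9}\right)}{2}$)
$\frac{167}{-50} + \frac{383}{n{\left(7,9 \right)}} = \frac{167}{-50} + \frac{383}{7 + \frac{1}{2} \cdot 7 + \frac{5 \cdot 7^{2}}{18} - \frac{5 \cdot 7^{2}}{2} - \frac{9}{2} \cdot 7} = 167 \left(- \frac{1}{50}\right) + \frac{383}{7 + \frac{7}{2} + \frac{5}{18} \cdot 49 - \frac{5}{2} \cdot 49 - \frac{63}{2}} = - \frac{167}{50} + \frac{383}{7 + \frac{7}{2} + \frac{245}{18} - \frac{245}{2} - \frac{63}{2}} = - \frac{167}{50} + \frac{383}{- \frac{1169}{9}} = - \frac{167}{50} + 383 \left(- \frac{9}{1169}\right) = - \frac{167}{50} - \frac{3447}{1169} = - \frac{367573}{58450}$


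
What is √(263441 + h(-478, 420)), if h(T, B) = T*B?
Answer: √62681 ≈ 250.36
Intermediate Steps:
h(T, B) = B*T
√(263441 + h(-478, 420)) = √(263441 + 420*(-478)) = √(263441 - 200760) = √62681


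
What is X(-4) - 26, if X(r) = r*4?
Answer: -42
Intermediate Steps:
X(r) = 4*r
X(-4) - 26 = 4*(-4) - 26 = -16 - 26 = -42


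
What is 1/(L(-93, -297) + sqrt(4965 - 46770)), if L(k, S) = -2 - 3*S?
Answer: 889/832126 - 3*I*sqrt(4645)/832126 ≈ 0.0010683 - 0.00024571*I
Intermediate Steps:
1/(L(-93, -297) + sqrt(4965 - 46770)) = 1/((-2 - 3*(-297)) + sqrt(4965 - 46770)) = 1/((-2 + 891) + sqrt(-41805)) = 1/(889 + 3*I*sqrt(4645))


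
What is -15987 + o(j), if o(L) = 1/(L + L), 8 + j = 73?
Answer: -2078309/130 ≈ -15987.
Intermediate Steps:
j = 65 (j = -8 + 73 = 65)
o(L) = 1/(2*L)
-15987 + o(j) = -15987 + (1/2)/65 = -15987 + (1/2)*(1/65) = -15987 + 1/130 = -2078309/130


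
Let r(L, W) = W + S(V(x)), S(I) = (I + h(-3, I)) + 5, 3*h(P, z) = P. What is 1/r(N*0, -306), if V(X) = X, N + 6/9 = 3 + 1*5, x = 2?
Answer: -1/300 ≈ -0.0033333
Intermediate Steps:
h(P, z) = P/3
N = 22/3 (N = -2/3 + (3 + 1*5) = -2/3 + (3 + 5) = -2/3 + 8 = 22/3 ≈ 7.3333)
S(I) = 4 + I (S(I) = (I + (1/3)*(-3)) + 5 = (I - 1) + 5 = (-1 + I) + 5 = 4 + I)
r(L, W) = 6 + W (r(L, W) = W + (4 + 2) = W + 6 = 6 + W)
1/r(N*0, -306) = 1/(6 - 306) = 1/(-300) = -1/300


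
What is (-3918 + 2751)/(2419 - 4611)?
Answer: 1167/2192 ≈ 0.53239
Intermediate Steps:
(-3918 + 2751)/(2419 - 4611) = -1167/(-2192) = -1167*(-1/2192) = 1167/2192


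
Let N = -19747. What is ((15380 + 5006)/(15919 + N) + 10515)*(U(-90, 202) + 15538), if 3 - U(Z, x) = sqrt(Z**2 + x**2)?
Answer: 312615249697/1914 - 20115517*sqrt(12226)/957 ≈ 1.6101e+8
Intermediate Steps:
U(Z, x) = 3 - sqrt(Z**2 + x**2)
((15380 + 5006)/(15919 + N) + 10515)*(U(-90, 202) + 15538) = ((15380 + 5006)/(15919 - 19747) + 10515)*((3 - sqrt((-90)**2 + 202**2)) + 15538) = (20386/(-3828) + 10515)*((3 - sqrt(8100 + 40804)) + 15538) = (20386*(-1/3828) + 10515)*((3 - sqrt(48904)) + 15538) = (-10193/1914 + 10515)*((3 - 2*sqrt(12226)) + 15538) = 20115517*((3 - 2*sqrt(12226)) + 15538)/1914 = 20115517*(15541 - 2*sqrt(12226))/1914 = 312615249697/1914 - 20115517*sqrt(12226)/957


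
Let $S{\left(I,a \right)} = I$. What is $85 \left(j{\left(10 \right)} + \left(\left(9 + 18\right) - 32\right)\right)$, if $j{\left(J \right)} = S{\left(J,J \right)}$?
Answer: $425$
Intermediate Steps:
$j{\left(J \right)} = J$
$85 \left(j{\left(10 \right)} + \left(\left(9 + 18\right) - 32\right)\right) = 85 \left(10 + \left(\left(9 + 18\right) - 32\right)\right) = 85 \left(10 + \left(27 - 32\right)\right) = 85 \left(10 - 5\right) = 85 \cdot 5 = 425$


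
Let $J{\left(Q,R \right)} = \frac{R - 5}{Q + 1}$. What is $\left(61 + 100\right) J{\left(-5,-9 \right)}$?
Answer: $\frac{1127}{2} \approx 563.5$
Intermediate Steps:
$J{\left(Q,R \right)} = \frac{-5 + R}{1 + Q}$
$\left(61 + 100\right) J{\left(-5,-9 \right)} = \left(61 + 100\right) \frac{-5 - 9}{1 - 5} = 161 \frac{1}{-4} \left(-14\right) = 161 \left(\left(- \frac{1}{4}\right) \left(-14\right)\right) = 161 \cdot \frac{7}{2} = \frac{1127}{2}$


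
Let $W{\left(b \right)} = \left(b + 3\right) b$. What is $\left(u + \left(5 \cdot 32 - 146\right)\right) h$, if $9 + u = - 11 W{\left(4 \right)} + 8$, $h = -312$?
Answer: $92040$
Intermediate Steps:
$W{\left(b \right)} = b \left(3 + b\right)$ ($W{\left(b \right)} = \left(3 + b\right) b = b \left(3 + b\right)$)
$u = -309$ ($u = -9 + \left(- 11 \cdot 4 \left(3 + 4\right) + 8\right) = -9 + \left(- 11 \cdot 4 \cdot 7 + 8\right) = -9 + \left(\left(-11\right) 28 + 8\right) = -9 + \left(-308 + 8\right) = -9 - 300 = -309$)
$\left(u + \left(5 \cdot 32 - 146\right)\right) h = \left(-309 + \left(5 \cdot 32 - 146\right)\right) \left(-312\right) = \left(-309 + \left(160 - 146\right)\right) \left(-312\right) = \left(-309 + 14\right) \left(-312\right) = \left(-295\right) \left(-312\right) = 92040$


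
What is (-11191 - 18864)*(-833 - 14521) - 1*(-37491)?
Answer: 461501961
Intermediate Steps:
(-11191 - 18864)*(-833 - 14521) - 1*(-37491) = -30055*(-15354) + 37491 = 461464470 + 37491 = 461501961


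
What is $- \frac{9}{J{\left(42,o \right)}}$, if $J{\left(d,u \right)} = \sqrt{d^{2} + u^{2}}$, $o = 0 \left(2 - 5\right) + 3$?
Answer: $- \frac{3 \sqrt{197}}{197} \approx -0.21374$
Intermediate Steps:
$o = 3$ ($o = 0 \left(2 - 5\right) + 3 = 0 \left(-3\right) + 3 = 0 + 3 = 3$)
$- \frac{9}{J{\left(42,o \right)}} = - \frac{9}{\sqrt{42^{2} + 3^{2}}} = - \frac{9}{\sqrt{1764 + 9}} = - \frac{9}{\sqrt{1773}} = - \frac{9}{3 \sqrt{197}} = - 9 \frac{\sqrt{197}}{591} = - \frac{3 \sqrt{197}}{197}$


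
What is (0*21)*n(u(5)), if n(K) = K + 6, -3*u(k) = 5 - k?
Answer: 0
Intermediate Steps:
u(k) = -5/3 + k/3 (u(k) = -(5 - k)/3 = -5/3 + k/3)
n(K) = 6 + K
(0*21)*n(u(5)) = (0*21)*(6 + (-5/3 + (1/3)*5)) = 0*(6 + (-5/3 + 5/3)) = 0*(6 + 0) = 0*6 = 0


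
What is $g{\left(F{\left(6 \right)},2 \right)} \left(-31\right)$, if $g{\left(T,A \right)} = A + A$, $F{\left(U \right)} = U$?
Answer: $-124$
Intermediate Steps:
$g{\left(T,A \right)} = 2 A$
$g{\left(F{\left(6 \right)},2 \right)} \left(-31\right) = 2 \cdot 2 \left(-31\right) = 4 \left(-31\right) = -124$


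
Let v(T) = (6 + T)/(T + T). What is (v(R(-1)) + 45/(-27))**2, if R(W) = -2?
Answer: 64/9 ≈ 7.1111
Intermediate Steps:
v(T) = (6 + T)/(2*T) (v(T) = (6 + T)/((2*T)) = (6 + T)*(1/(2*T)) = (6 + T)/(2*T))
(v(R(-1)) + 45/(-27))**2 = ((1/2)*(6 - 2)/(-2) + 45/(-27))**2 = ((1/2)*(-1/2)*4 + 45*(-1/27))**2 = (-1 - 5/3)**2 = (-8/3)**2 = 64/9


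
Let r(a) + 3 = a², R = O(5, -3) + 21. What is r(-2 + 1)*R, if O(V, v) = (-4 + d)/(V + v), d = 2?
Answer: -40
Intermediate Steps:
O(V, v) = -2/(V + v) (O(V, v) = (-4 + 2)/(V + v) = -2/(V + v))
R = 20 (R = -2/(5 - 3) + 21 = -2/2 + 21 = -2*½ + 21 = -1 + 21 = 20)
r(a) = -3 + a²
r(-2 + 1)*R = (-3 + (-2 + 1)²)*20 = (-3 + (-1)²)*20 = (-3 + 1)*20 = -2*20 = -40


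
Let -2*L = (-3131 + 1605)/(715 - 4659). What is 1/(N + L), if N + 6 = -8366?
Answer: -3944/33019931 ≈ -0.00011944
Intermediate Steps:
L = -763/3944 (L = -(-3131 + 1605)/(2*(715 - 4659)) = -(-763)/(-3944) = -(-763)*(-1)/3944 = -½*763/1972 = -763/3944 ≈ -0.19346)
N = -8372 (N = -6 - 8366 = -8372)
1/(N + L) = 1/(-8372 - 763/3944) = 1/(-33019931/3944) = -3944/33019931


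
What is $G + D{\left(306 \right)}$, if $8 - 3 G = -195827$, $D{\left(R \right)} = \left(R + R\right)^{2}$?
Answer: $\frac{1319467}{3} \approx 4.3982 \cdot 10^{5}$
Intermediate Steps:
$D{\left(R \right)} = 4 R^{2}$ ($D{\left(R \right)} = \left(2 R\right)^{2} = 4 R^{2}$)
$G = \frac{195835}{3}$ ($G = \frac{8}{3} - - \frac{195827}{3} = \frac{8}{3} + \frac{195827}{3} = \frac{195835}{3} \approx 65278.0$)
$G + D{\left(306 \right)} = \frac{195835}{3} + 4 \cdot 306^{2} = \frac{195835}{3} + 4 \cdot 93636 = \frac{195835}{3} + 374544 = \frac{1319467}{3}$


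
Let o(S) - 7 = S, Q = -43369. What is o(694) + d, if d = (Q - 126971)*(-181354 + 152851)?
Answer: 4855201721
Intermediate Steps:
o(S) = 7 + S
d = 4855201020 (d = (-43369 - 126971)*(-181354 + 152851) = -170340*(-28503) = 4855201020)
o(694) + d = (7 + 694) + 4855201020 = 701 + 4855201020 = 4855201721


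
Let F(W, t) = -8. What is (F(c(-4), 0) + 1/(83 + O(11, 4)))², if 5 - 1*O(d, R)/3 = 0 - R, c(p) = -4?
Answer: 772641/12100 ≈ 63.855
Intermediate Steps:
O(d, R) = 15 + 3*R (O(d, R) = 15 - 3*(0 - R) = 15 - (-3)*R = 15 + 3*R)
(F(c(-4), 0) + 1/(83 + O(11, 4)))² = (-8 + 1/(83 + (15 + 3*4)))² = (-8 + 1/(83 + (15 + 12)))² = (-8 + 1/(83 + 27))² = (-8 + 1/110)² = (-879/110)² = 772641/12100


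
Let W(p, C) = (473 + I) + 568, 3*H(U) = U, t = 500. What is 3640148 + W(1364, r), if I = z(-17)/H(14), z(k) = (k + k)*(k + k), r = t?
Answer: 25490057/7 ≈ 3.6414e+6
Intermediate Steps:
r = 500
H(U) = U/3
z(k) = 4*k**2 (z(k) = (2*k)*(2*k) = 4*k**2)
I = 1734/7 (I = (4*(-17)**2)/(((1/3)*14)) = (4*289)/(14/3) = 1156*(3/14) = 1734/7 ≈ 247.71)
W(p, C) = 9021/7 (W(p, C) = (473 + 1734/7) + 568 = 5045/7 + 568 = 9021/7)
3640148 + W(1364, r) = 3640148 + 9021/7 = 25490057/7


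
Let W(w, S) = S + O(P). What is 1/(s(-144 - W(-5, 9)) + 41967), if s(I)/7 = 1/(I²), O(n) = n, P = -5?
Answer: 21904/919245175 ≈ 2.3828e-5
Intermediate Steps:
W(w, S) = -5 + S (W(w, S) = S - 5 = -5 + S)
s(I) = 7/I² (s(I) = 7/(I²) = 7/I²)
1/(s(-144 - W(-5, 9)) + 41967) = 1/(7/(-144 - (-5 + 9))² + 41967) = 1/(7/(-144 - 1*4)² + 41967) = 1/(7/(-144 - 4)² + 41967) = 1/(7/(-148)² + 41967) = 1/(7*(1/21904) + 41967) = 1/(7/21904 + 41967) = 1/(919245175/21904) = 21904/919245175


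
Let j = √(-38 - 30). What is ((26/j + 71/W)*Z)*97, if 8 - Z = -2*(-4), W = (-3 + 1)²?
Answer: 0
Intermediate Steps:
W = 4 (W = (-2)² = 4)
j = 2*I*√17 (j = √(-68) = 2*I*√17 ≈ 8.2462*I)
Z = 0 (Z = 8 - (-2)*(-4) = 8 - 1*8 = 8 - 8 = 0)
((26/j + 71/W)*Z)*97 = ((26/((2*I*√17)) + 71/4)*0)*97 = ((26*(-I*√17/34) + 71*(¼))*0)*97 = ((-13*I*√17/17 + 71/4)*0)*97 = ((71/4 - 13*I*√17/17)*0)*97 = 0*97 = 0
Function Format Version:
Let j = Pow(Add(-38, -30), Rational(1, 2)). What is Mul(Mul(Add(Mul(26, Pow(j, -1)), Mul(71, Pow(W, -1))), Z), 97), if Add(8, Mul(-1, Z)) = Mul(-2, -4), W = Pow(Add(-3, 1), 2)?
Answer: 0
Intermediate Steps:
W = 4 (W = Pow(-2, 2) = 4)
j = Mul(2, I, Pow(17, Rational(1, 2))) (j = Pow(-68, Rational(1, 2)) = Mul(2, I, Pow(17, Rational(1, 2))) ≈ Mul(8.2462, I))
Z = 0 (Z = Add(8, Mul(-1, Mul(-2, -4))) = Add(8, Mul(-1, 8)) = Add(8, -8) = 0)
Mul(Mul(Add(Mul(26, Pow(j, -1)), Mul(71, Pow(W, -1))), Z), 97) = Mul(Mul(Add(Mul(26, Pow(Mul(2, I, Pow(17, Rational(1, 2))), -1)), Mul(71, Pow(4, -1))), 0), 97) = Mul(Mul(Add(Mul(26, Mul(Rational(-1, 34), I, Pow(17, Rational(1, 2)))), Mul(71, Rational(1, 4))), 0), 97) = Mul(Mul(Add(Mul(Rational(-13, 17), I, Pow(17, Rational(1, 2))), Rational(71, 4)), 0), 97) = Mul(Mul(Add(Rational(71, 4), Mul(Rational(-13, 17), I, Pow(17, Rational(1, 2)))), 0), 97) = Mul(0, 97) = 0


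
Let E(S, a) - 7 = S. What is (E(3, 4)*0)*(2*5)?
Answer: 0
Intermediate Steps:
E(S, a) = 7 + S
(E(3, 4)*0)*(2*5) = ((7 + 3)*0)*(2*5) = (10*0)*10 = 0*10 = 0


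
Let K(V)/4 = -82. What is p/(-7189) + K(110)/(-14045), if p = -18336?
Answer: 259887112/100969505 ≈ 2.5739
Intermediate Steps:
K(V) = -328 (K(V) = 4*(-82) = -328)
p/(-7189) + K(110)/(-14045) = -18336/(-7189) - 328/(-14045) = -18336*(-1/7189) - 328*(-1/14045) = 18336/7189 + 328/14045 = 259887112/100969505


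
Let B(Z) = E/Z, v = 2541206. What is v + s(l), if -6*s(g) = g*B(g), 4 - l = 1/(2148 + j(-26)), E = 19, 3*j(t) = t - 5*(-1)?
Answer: 15247217/6 ≈ 2.5412e+6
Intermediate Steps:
j(t) = 5/3 + t/3 (j(t) = (t - 5*(-1))/3 = (t + 5)/3 = (5 + t)/3 = 5/3 + t/3)
l = 8563/2141 (l = 4 - 1/(2148 + (5/3 + (⅓)*(-26))) = 4 - 1/(2148 + (5/3 - 26/3)) = 4 - 1/(2148 - 7) = 4 - 1/2141 = 8563/2141 ≈ 3.9995)
B(Z) = 19/Z
s(g) = -19/6 (s(g) = -g*19/g/6 = -⅙*19 = -19/6)
v + s(l) = 2541206 - 19/6 = 15247217/6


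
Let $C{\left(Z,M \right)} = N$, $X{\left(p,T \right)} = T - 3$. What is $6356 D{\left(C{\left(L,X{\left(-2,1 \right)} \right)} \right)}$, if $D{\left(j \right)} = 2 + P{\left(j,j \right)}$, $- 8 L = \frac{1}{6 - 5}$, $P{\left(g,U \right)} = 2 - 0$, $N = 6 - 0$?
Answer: $25424$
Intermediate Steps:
$N = 6$ ($N = 6 + 0 = 6$)
$P{\left(g,U \right)} = 2$ ($P{\left(g,U \right)} = 2 + 0 = 2$)
$L = - \frac{1}{8}$ ($L = - \frac{1}{8 \left(6 - 5\right)} = - \frac{1}{8 \cdot 1} = \left(- \frac{1}{8}\right) 1 = - \frac{1}{8} \approx -0.125$)
$X{\left(p,T \right)} = -3 + T$
$C{\left(Z,M \right)} = 6$
$D{\left(j \right)} = 4$ ($D{\left(j \right)} = 2 + 2 = 4$)
$6356 D{\left(C{\left(L,X{\left(-2,1 \right)} \right)} \right)} = 6356 \cdot 4 = 25424$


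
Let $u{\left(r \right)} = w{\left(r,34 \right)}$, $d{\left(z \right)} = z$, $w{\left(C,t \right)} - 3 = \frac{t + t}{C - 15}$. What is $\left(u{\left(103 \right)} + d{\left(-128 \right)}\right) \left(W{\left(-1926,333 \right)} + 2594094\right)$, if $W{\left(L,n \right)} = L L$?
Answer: $- \frac{8613828405}{11} \approx -7.8308 \cdot 10^{8}$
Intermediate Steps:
$W{\left(L,n \right)} = L^{2}$
$w{\left(C,t \right)} = 3 + \frac{2 t}{-15 + C}$ ($w{\left(C,t \right)} = 3 + \frac{t + t}{C - 15} = 3 + \frac{2 t}{-15 + C}$)
$u{\left(r \right)} = \frac{23 + 3 r}{-15 + r}$ ($u{\left(r \right)} = \frac{-45 + 2 \cdot 34 + 3 r}{-15 + r} = \frac{-45 + 68 + 3 r}{-15 + r} = \frac{23 + 3 r}{-15 + r}$)
$\left(u{\left(103 \right)} + d{\left(-128 \right)}\right) \left(W{\left(-1926,333 \right)} + 2594094\right) = \left(\frac{23 + 3 \cdot 103}{-15 + 103} - 128\right) \left(\left(-1926\right)^{2} + 2594094\right) = \left(\frac{23 + 309}{88} - 128\right) \left(3709476 + 2594094\right) = \left(\frac{1}{88} \cdot 332 - 128\right) 6303570 = \left(\frac{83}{22} - 128\right) 6303570 = \left(- \frac{2733}{22}\right) 6303570 = - \frac{8613828405}{11}$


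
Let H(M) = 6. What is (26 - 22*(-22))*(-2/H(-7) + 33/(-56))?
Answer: -13175/28 ≈ -470.54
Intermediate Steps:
(26 - 22*(-22))*(-2/H(-7) + 33/(-56)) = (26 - 22*(-22))*(-2/6 + 33/(-56)) = (26 + 484)*(-2*⅙ + 33*(-1/56)) = 510*(-⅓ - 33/56) = 510*(-155/168) = -13175/28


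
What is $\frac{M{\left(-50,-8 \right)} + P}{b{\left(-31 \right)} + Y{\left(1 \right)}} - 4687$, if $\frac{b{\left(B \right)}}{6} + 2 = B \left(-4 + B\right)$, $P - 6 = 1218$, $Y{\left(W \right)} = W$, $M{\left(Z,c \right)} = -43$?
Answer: $- \frac{30459632}{6499} \approx -4686.8$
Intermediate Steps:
$P = 1224$ ($P = 6 + 1218 = 1224$)
$b{\left(B \right)} = -12 + 6 B \left(-4 + B\right)$
$\frac{M{\left(-50,-8 \right)} + P}{b{\left(-31 \right)} + Y{\left(1 \right)}} - 4687 = \frac{-43 + 1224}{\left(-12 - -744 + 6 \left(-31\right)^{2}\right) + 1} - 4687 = \frac{1181}{\left(-12 + 744 + 6 \cdot 961\right) + 1} - 4687 = \frac{1181}{\left(-12 + 744 + 5766\right) + 1} - 4687 = \frac{1181}{6498 + 1} - 4687 = \frac{1181}{6499} - 4687 = - \frac{30459632}{6499}$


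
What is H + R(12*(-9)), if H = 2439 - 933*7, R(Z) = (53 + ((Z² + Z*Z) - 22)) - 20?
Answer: 19247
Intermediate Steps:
R(Z) = 11 + 2*Z² (R(Z) = (53 + ((Z² + Z²) - 22)) - 20 = (53 + (2*Z² - 22)) - 20 = (53 + (-22 + 2*Z²)) - 20 = (31 + 2*Z²) - 20 = 11 + 2*Z²)
H = -4092 (H = 2439 - 6531 = -4092)
H + R(12*(-9)) = -4092 + (11 + 2*(12*(-9))²) = -4092 + (11 + 2*(-108)²) = -4092 + (11 + 2*11664) = -4092 + (11 + 23328) = -4092 + 23339 = 19247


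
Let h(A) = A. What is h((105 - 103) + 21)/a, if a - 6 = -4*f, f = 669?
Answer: -23/2670 ≈ -0.0086142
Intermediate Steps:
a = -2670 (a = 6 - 4*669 = 6 - 2676 = -2670)
h((105 - 103) + 21)/a = ((105 - 103) + 21)/(-2670) = (2 + 21)*(-1/2670) = 23*(-1/2670) = -23/2670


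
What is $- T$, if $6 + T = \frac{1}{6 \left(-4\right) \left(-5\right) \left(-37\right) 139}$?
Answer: $\frac{3702961}{617160} \approx 6.0$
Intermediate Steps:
$T = - \frac{3702961}{617160}$ ($T = -6 + \frac{1}{6 \left(-4\right) \left(-5\right) \left(-37\right) 139} = -6 + \frac{1}{\left(-24\right) \left(-5\right) \left(-37\right) 139} = -6 + \frac{1}{120 \left(-37\right) 139} = -6 + \frac{1}{\left(-4440\right) 139} = -6 + \frac{1}{-617160} = -6 - \frac{1}{617160} = - \frac{3702961}{617160} \approx -6.0$)
$- T = \left(-1\right) \left(- \frac{3702961}{617160}\right) = \frac{3702961}{617160}$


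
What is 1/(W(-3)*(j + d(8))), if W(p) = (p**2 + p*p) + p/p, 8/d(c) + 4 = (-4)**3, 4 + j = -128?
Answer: -17/42674 ≈ -0.00039837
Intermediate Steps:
j = -132 (j = -4 - 128 = -132)
d(c) = -2/17 (d(c) = 8/(-4 + (-4)**3) = 8/(-4 - 64) = 8/(-68) = 8*(-1/68) = -2/17)
W(p) = 1 + 2*p**2 (W(p) = (p**2 + p**2) + 1 = 2*p**2 + 1 = 1 + 2*p**2)
1/(W(-3)*(j + d(8))) = 1/((1 + 2*(-3)**2)*(-132 - 2/17)) = 1/((1 + 2*9)*(-2246/17)) = 1/((1 + 18)*(-2246/17)) = 1/(19*(-2246/17)) = 1/(-42674/17) = -17/42674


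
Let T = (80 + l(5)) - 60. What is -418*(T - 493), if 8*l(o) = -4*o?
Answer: 198759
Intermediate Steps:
l(o) = -o/2 (l(o) = (-4*o)/8 = -o/2)
T = 35/2 (T = (80 - 1/2*5) - 60 = (80 - 5/2) - 60 = 155/2 - 60 = 35/2 ≈ 17.500)
-418*(T - 493) = -418*(35/2 - 493) = -418*(-951/2) = 198759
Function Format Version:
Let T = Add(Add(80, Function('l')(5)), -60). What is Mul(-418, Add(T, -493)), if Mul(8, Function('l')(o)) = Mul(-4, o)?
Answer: 198759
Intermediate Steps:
Function('l')(o) = Mul(Rational(-1, 2), o) (Function('l')(o) = Mul(Rational(1, 8), Mul(-4, o)) = Mul(Rational(-1, 2), o))
T = Rational(35, 2) (T = Add(Add(80, Mul(Rational(-1, 2), 5)), -60) = Add(Add(80, Rational(-5, 2)), -60) = Add(Rational(155, 2), -60) = Rational(35, 2) ≈ 17.500)
Mul(-418, Add(T, -493)) = Mul(-418, Add(Rational(35, 2), -493)) = Mul(-418, Rational(-951, 2)) = 198759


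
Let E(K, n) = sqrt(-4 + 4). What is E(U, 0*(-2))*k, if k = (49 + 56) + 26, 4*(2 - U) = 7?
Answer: 0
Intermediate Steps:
U = 1/4 (U = 2 - 1/4*7 = 2 - 7/4 = 1/4 ≈ 0.25000)
E(K, n) = 0 (E(K, n) = sqrt(0) = 0)
k = 131 (k = 105 + 26 = 131)
E(U, 0*(-2))*k = 0*131 = 0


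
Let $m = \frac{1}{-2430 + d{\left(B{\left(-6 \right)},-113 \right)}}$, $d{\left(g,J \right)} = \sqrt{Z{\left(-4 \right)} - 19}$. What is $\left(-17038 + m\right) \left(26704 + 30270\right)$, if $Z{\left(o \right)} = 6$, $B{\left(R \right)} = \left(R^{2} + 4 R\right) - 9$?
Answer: $- \frac{5732035071404776}{5904913} - \frac{56974 i \sqrt{13}}{5904913} \approx -9.7072 \cdot 10^{8} - 0.034788 i$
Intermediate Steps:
$B{\left(R \right)} = -9 + R^{2} + 4 R$
$d{\left(g,J \right)} = i \sqrt{13}$ ($d{\left(g,J \right)} = \sqrt{6 - 19} = \sqrt{-13} = i \sqrt{13}$)
$m = \frac{1}{-2430 + i \sqrt{13}} \approx -0.00041152 - 6.106 \cdot 10^{-7} i$
$\left(-17038 + m\right) \left(26704 + 30270\right) = \left(-17038 - \left(\frac{2430}{5904913} + \frac{i \sqrt{13}}{5904913}\right)\right) \left(26704 + 30270\right) = \left(- \frac{100607910124}{5904913} - \frac{i \sqrt{13}}{5904913}\right) 56974 = - \frac{5732035071404776}{5904913} - \frac{56974 i \sqrt{13}}{5904913}$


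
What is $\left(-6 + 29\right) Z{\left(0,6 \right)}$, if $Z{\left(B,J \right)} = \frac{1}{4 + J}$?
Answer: $\frac{23}{10} \approx 2.3$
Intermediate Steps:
$\left(-6 + 29\right) Z{\left(0,6 \right)} = \frac{-6 + 29}{4 + 6} = \frac{23}{10}$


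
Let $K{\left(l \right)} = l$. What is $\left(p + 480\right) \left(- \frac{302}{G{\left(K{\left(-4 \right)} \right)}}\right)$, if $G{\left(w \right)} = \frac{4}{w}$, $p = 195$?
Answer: $203850$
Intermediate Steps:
$\left(p + 480\right) \left(- \frac{302}{G{\left(K{\left(-4 \right)} \right)}}\right) = \left(195 + 480\right) \left(- \frac{302}{4 \frac{1}{-4}}\right) = 675 \left(- \frac{302}{4 \left(- \frac{1}{4}\right)}\right) = 675 \left(- \frac{302}{-1}\right) = 675 \left(\left(-302\right) \left(-1\right)\right) = 675 \cdot 302 = 203850$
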